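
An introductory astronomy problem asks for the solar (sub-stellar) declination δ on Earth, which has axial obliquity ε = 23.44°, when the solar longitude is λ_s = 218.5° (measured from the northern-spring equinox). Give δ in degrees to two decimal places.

sin δ = sin ε · sin λ_s = sin 23.44° × sin 218.5° = -0.247629.
δ = arcsin(-0.247629) = -14.34°.

δ = -14.34°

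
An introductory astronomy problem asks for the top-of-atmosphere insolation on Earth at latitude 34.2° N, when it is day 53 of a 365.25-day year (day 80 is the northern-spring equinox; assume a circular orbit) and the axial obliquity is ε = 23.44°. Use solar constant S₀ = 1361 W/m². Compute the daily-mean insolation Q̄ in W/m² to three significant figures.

Solar longitude: λ_s = 360° × (53 − 80)/365.25 = -26.612°, i.e. -26.612° + 360° = 333.388°.
sin δ = sin 23.44° × sin 333.388° = -0.17819, so δ = -10.264°.
cos H₀ = −tan(+34.2°) tan(-10.264°) = 0.1231, H₀ = 1.4474 rad.
Bracket: H₀ sin φ sin δ + cos φ cos δ sin H₀ = 1.4474×0.56208×-0.17819 + 0.82708×0.98400×0.99240 = -0.144967 + 0.807661 = 0.662694.
Q̄ = (S₀/π) × [bracket] = (1361/π) × 0.662694 = 287.1 W/m².

Q̄ ≈ 287 W/m²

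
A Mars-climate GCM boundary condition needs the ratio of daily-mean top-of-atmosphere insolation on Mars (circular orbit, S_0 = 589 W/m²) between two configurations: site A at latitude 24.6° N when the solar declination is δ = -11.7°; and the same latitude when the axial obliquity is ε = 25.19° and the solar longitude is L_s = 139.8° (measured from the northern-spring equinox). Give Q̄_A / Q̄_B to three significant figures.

Q̄_A / Q̄_B ≈ 0.718

— Configuration A (ϕ=+24.6°):
cos h₀ = −tan(+24.6°) tan(-11.700°) = 0.0948, h₀ = 1.4758 rad.
Bracket: h₀ sin ϕ sin δ + cos ϕ cos δ sin h₀ = 1.4758×0.41628×-0.20279 + 0.90924×0.97922×0.99550 = -0.124583 + 0.886339 = 0.761756.
Q̄ = (S_0/π) × [bracket] = (589/π) × 0.761756 = 142.82 W/m².
— Configuration B (ϕ=+24.6°):
Solar declination: sin δ = sin ε · sin L_s = sin 25.19° × sin 139.8° = 0.27472, so δ = +15.945°.
cos h₀ = −tan(+24.6°) tan(+15.945°) = -0.1308, h₀ = 1.7020 rad.
Bracket: h₀ sin ϕ sin δ + cos ϕ cos δ sin h₀ = 1.7020×0.41628×0.27472 + 0.90924×0.96152×0.99141 = 0.194641 + 0.866743 = 1.061384.
Q̄ = (S_0/π) × [bracket] = (589/π) × 1.061384 = 198.99 W/m².
Ratio Q̄_A / Q̄_B = 142.82 / 198.99 = 0.7177.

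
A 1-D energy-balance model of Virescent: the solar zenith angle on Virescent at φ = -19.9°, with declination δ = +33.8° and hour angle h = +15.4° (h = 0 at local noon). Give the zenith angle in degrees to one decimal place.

θ_z = 55.7°

cos θ_z = sin φ sin δ + cos φ cos δ cos h = -0.189352 + 0.753310 = 0.563958.
θ_z = arccos(0.563958) = 55.7°.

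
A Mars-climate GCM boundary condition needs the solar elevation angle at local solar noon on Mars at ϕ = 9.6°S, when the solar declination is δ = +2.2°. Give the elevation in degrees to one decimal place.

At local noon the hour angle is zero, so the zenith angle equals |ϕ − δ| = |-9.6° − (+2.200°)| = 11.800°.
Elevation = 90° − 11.800° = 78.2°.

78.2°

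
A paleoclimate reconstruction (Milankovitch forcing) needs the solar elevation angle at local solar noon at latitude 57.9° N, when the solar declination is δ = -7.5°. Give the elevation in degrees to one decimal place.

24.6°

At local noon the hour angle is zero, so the zenith angle equals |φ − δ| = |+57.9° − (-7.500°)| = 65.400°.
Elevation = 90° − 65.400° = 24.6°.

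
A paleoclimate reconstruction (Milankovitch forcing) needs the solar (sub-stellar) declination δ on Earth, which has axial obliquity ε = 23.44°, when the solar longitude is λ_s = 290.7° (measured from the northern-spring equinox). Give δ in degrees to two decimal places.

δ = -21.85°

sin δ = sin ε · sin λ_s = sin 23.44° × sin 290.7° = -0.372109.
δ = arcsin(-0.372109) = -21.85°.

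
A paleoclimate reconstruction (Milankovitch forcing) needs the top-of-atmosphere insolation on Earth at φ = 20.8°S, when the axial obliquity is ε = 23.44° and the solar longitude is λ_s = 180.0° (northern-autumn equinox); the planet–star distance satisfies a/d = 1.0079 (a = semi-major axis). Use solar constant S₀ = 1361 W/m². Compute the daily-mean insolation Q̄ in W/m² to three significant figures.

Solar declination: sin δ = sin ε · sin λ_s = sin 23.44° × sin 180.0° = 0.00000, so δ = +0.000°.
cos H₀ = −tan(-20.8°) tan(+0.000°) = 0.0000, H₀ = 1.5708 rad.
Bracket: H₀ sin φ sin δ + cos φ cos δ sin H₀ = 1.5708×-0.35511×0.00000 + 0.93483×1.00000×1.00000 = -0.000000 + 0.934830 = 0.934830.
Inverse-square distance factor (a/d)² = 1.0079² = 1.015862.
Q̄ = (S₀/π) × 1.015862 × [bracket] = (1361/π) × 1.015862 × 0.934830 = 411.4 W/m².

Q̄ ≈ 411 W/m²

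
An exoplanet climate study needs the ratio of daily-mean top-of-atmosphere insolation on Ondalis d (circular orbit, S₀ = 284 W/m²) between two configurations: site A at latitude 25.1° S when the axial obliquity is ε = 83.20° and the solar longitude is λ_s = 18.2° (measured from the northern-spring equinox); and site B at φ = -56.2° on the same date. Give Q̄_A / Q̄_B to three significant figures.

— Configuration A (φ=-25.1°):
Solar declination: sin δ = sin ε · sin λ_s = sin 83.20° × sin 18.2° = 0.31014, so δ = +18.068°.
cos H₀ = −tan(-25.1°) tan(+18.068°) = 0.1528, H₀ = 1.4174 rad.
Bracket: H₀ sin φ sin δ + cos φ cos δ sin H₀ = 1.4174×-0.42420×0.31014 + 0.90557×0.95069×0.98825 = -0.186475 + 0.850801 = 0.664326.
Q̄ = (S₀/π) × [bracket] = (284/π) × 0.664326 = 60.055 W/m².
— Configuration B (φ=-56.2°):
cos H₀ = −tan(-56.2°) tan(+18.068°) = 0.4873, H₀ = 1.0618 rad.
Bracket: H₀ sin φ sin δ + cos φ cos δ sin H₀ = 1.0618×-0.83098×0.31014 + 0.55630×0.95069×0.87323 = -0.273647 + 0.461824 = 0.188177.
Q̄ = (S₀/π) × [bracket] = (284/π) × 0.188177 = 17.011 W/m².
Ratio Q̄_A / Q̄_B = 60.055 / 17.011 = 3.530.

Q̄_A / Q̄_B ≈ 3.53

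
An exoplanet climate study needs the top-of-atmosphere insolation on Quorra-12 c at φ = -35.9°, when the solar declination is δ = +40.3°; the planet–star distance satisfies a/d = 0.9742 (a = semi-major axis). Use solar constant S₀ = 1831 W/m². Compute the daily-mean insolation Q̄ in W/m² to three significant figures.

Q̄ ≈ 78.9 W/m²

cos H₀ = −tan(-35.9°) tan(+40.300°) = 0.6139, H₀ = 0.9098 rad.
Bracket: H₀ sin φ sin δ + cos φ cos δ sin H₀ = 0.9098×-0.58637×0.64679 + 0.81004×0.76267×0.78939 = -0.345049 + 0.487680 = 0.142631.
Inverse-square distance factor (a/d)² = 0.9742² = 0.949066.
Q̄ = (S₀/π) × 0.949066 × [bracket] = (1831/π) × 0.949066 × 0.142631 = 78.89 W/m².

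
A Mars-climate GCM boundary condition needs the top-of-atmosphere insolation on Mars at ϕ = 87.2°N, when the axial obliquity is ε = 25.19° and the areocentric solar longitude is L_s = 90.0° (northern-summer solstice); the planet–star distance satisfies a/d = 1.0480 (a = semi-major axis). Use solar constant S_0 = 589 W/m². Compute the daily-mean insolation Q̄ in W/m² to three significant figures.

sin δ = sin 25.19° × sin 90.0° = 0.42562, so δ = +25.190°.
cos h₀ = −tan(+87.2°) tan(+25.190°) = -9.6170 ≤ −1 ⇒ polar day, h₀ = π.
Bracket: h₀ sin ϕ sin δ + cos ϕ cos δ sin h₀ = 3.1416×0.99881×0.42562 + 0.04885×0.90490×0.00000 = 1.335537 + 0.000000 = 1.335537.
Inverse-square distance factor (a/d)² = 1.0480² = 1.098304.
Q̄ = (S_0/π) × 1.098304 × [bracket] = (589/π) × 1.098304 × 1.335537 = 275.0 W/m².

Q̄ ≈ 275 W/m²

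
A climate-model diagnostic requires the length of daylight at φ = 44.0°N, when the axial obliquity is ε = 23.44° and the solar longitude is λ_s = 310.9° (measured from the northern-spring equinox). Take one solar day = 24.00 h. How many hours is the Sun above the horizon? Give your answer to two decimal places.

Solar declination: sin δ = sin ε · sin λ_s = sin 23.44° × sin 310.9° = -0.30067, so δ = -17.498°.
cos H₀ = −tan φ · tan δ = −tan(+44.0°) × tan(-17.498°) = 0.3044, so H₀ = 1.2614 rad = 72.28°.
Daylight = 2H₀/(2π) × 24.00 h = (1.2614/π) × 24.00 = 9.64 h.

9.64 h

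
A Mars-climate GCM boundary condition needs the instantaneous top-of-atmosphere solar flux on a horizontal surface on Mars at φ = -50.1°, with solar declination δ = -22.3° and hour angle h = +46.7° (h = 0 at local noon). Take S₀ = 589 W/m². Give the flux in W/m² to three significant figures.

cos θ_z = sin φ sin δ + cos φ cos δ cos h = 0.291106 + 0.407016 = 0.698122.
Flux = S₀ · cos θ_z = 589 × 0.698122 = 411.2 W/m².

411 W/m²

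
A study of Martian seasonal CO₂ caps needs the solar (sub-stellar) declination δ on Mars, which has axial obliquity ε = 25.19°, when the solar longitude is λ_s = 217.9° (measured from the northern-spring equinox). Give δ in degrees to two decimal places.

sin δ = sin ε · sin λ_s = sin 25.19° × sin 217.9° = -0.261453.
δ = arcsin(-0.261453) = -15.16°.

δ = -15.16°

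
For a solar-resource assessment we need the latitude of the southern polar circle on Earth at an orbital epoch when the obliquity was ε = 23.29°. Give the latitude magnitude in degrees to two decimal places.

66.71°

The polar circle is the lowest latitude that experiences at least one full rotation of continuous darkness at the northern-summer solstice; it lies at |φ| = 90° − ε = 90° − 23.29° = 66.71°.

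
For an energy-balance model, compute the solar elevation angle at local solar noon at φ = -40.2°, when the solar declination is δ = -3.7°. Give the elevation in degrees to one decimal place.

At local noon the hour angle is zero, so the zenith angle equals |φ − δ| = |-40.2° − (-3.700°)| = 36.500°.
Elevation = 90° − 36.500° = 53.5°.

53.5°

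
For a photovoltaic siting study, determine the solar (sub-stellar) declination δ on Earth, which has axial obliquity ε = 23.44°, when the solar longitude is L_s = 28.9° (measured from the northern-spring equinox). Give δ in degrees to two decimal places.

sin δ = sin ε · sin L_s = sin 23.44° × sin 28.9° = 0.192244.
δ = arcsin(0.192244) = +11.08°.

δ = +11.08°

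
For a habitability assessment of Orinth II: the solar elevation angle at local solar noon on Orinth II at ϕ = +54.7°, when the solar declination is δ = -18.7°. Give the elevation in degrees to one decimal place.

At local noon the hour angle is zero, so the zenith angle equals |ϕ − δ| = |+54.7° − (-18.700°)| = 73.400°.
Elevation = 90° − 73.400° = 16.6°.

16.6°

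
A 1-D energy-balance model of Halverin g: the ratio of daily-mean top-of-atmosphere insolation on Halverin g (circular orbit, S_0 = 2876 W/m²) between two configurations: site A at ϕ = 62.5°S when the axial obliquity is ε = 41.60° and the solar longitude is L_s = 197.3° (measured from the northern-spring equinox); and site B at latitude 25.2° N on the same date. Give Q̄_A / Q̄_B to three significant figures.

Q̄_A / Q̄_B ≈ 1.00

— Configuration A (ϕ=-62.5°):
Solar declination: sin δ = sin ε · sin L_s = sin 41.60° × sin 197.3° = -0.19743, so δ = -11.387°.
cos h₀ = −tan(-62.5°) tan(-11.387°) = -0.3869, h₀ = 1.9680 rad.
Bracket: h₀ sin ϕ sin δ + cos ϕ cos δ sin h₀ = 1.9680×-0.88701×-0.19743 + 0.46175×0.98032×0.92213 = 0.344641 + 0.417414 = 0.762055.
Q̄ = (S_0/π) × [bracket] = (2876/π) × 0.762055 = 697.63 W/m².
— Configuration B (ϕ=+25.2°):
cos h₀ = −tan(+25.2°) tan(-11.387°) = 0.0948, h₀ = 1.4759 rad.
Bracket: h₀ sin ϕ sin δ + cos ϕ cos δ sin h₀ = 1.4759×0.42578×-0.19743 + 0.90483×0.98032×0.99550 = -0.124067 + 0.883031 = 0.758964.
Q̄ = (S_0/π) × [bracket] = (2876/π) × 0.758964 = 694.80 W/m².
Ratio Q̄_A / Q̄_B = 697.63 / 694.80 = 1.004.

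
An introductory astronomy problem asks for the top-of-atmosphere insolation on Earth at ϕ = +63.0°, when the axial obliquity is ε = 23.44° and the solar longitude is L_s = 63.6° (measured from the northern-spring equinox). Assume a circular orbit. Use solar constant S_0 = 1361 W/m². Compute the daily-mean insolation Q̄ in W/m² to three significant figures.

Q̄ ≈ 454 W/m²

Solar declination: sin δ = sin ε · sin L_s = sin 23.44° × sin 63.6° = 0.35630, so δ = +20.873°.
cos h₀ = −tan(+63.0°) tan(+20.873°) = -0.7484, h₀ = 2.4164 rad.
Bracket: h₀ sin ϕ sin δ + cos ϕ cos δ sin h₀ = 2.4164×0.89101×0.35630 + 0.45399×0.93437×0.66324 = 0.767127 + 0.281343 = 1.048470.
Q̄ = (S_0/π) × [bracket] = (1361/π) × 1.048470 = 454.2 W/m².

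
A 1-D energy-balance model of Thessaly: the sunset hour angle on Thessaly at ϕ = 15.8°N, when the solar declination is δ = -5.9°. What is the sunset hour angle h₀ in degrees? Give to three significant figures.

cos h₀ = −tan ϕ · tan δ = −tan(+15.8°) × tan(-5.900°) = 0.0292, so h₀ = 1.5415 rad = 88.32°.

h₀ = 88.3°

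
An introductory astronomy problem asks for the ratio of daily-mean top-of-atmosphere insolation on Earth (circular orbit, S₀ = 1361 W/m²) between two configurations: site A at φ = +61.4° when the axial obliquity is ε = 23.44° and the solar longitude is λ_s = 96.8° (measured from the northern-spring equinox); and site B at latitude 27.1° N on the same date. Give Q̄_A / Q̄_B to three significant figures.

— Configuration A (φ=+61.4°):
Solar declination: sin δ = sin ε · sin λ_s = sin 23.44° × sin 96.8° = 0.39499, so δ = +23.265°.
cos H₀ = −tan(+61.4°) tan(+23.265°) = -0.7886, H₀ = 2.4793 rad.
Bracket: H₀ sin φ sin δ + cos φ cos δ sin H₀ = 2.4793×0.87798×0.39499 + 0.47869×0.91869×0.61492 = 0.859805 + 0.270422 = 1.130227.
Q̄ = (S₀/π) × [bracket] = (1361/π) × 1.130227 = 489.64 W/m².
— Configuration B (φ=+27.1°):
cos H₀ = −tan(+27.1°) tan(+23.265°) = -0.2200, H₀ = 1.7926 rad.
Bracket: H₀ sin φ sin δ + cos φ cos δ sin H₀ = 1.7926×0.45554×0.39499 + 0.89021×0.91869×0.97550 = 0.322549 + 0.797790 = 1.120339.
Q̄ = (S₀/π) × [bracket] = (1361/π) × 1.120339 = 485.35 W/m².
Ratio Q̄_A / Q̄_B = 489.64 / 485.35 = 1.009.

Q̄_A / Q̄_B ≈ 1.01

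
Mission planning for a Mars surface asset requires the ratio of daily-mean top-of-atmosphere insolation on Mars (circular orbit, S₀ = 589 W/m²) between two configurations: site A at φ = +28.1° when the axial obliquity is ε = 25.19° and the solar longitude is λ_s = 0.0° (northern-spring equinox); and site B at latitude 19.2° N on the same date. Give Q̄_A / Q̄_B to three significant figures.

— Configuration A (φ=+28.1°):
Solar declination: sin δ = sin ε · sin λ_s = sin 25.19° × sin 0.0° = 0.00000, so δ = +0.000°.
cos H₀ = −tan(+28.1°) tan(+0.000°) = -0.0000, H₀ = 1.5708 rad.
Bracket: H₀ sin φ sin δ + cos φ cos δ sin H₀ = 1.5708×0.47101×0.00000 + 0.88213×1.00000×1.00000 = 0.000000 + 0.882130 = 0.882130.
Q̄ = (S₀/π) × [bracket] = (589/π) × 0.882130 = 165.39 W/m².
— Configuration B (φ=+19.2°):
cos H₀ = −tan(+19.2°) tan(+0.000°) = -0.0000, H₀ = 1.5708 rad.
Bracket: H₀ sin φ sin δ + cos φ cos δ sin H₀ = 1.5708×0.32887×0.00000 + 0.94438×1.00000×1.00000 = 0.000000 + 0.944380 = 0.944380.
Q̄ = (S₀/π) × [bracket] = (589/π) × 0.944380 = 177.06 W/m².
Ratio Q̄_A / Q̄_B = 165.39 / 177.06 = 0.9341.

Q̄_A / Q̄_B ≈ 0.934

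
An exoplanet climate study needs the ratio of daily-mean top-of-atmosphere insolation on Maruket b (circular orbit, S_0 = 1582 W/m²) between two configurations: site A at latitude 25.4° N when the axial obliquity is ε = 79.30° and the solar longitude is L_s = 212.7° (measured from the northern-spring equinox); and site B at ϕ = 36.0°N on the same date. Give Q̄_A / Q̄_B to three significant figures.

— Configuration A (ϕ=+25.4°):
Solar declination: sin δ = sin ε · sin L_s = sin 79.30° × sin 212.7° = -0.53085, so δ = -32.063°.
cos h₀ = −tan(+25.4°) tan(-32.063°) = 0.2974, h₀ = 1.2688 rad.
Bracket: h₀ sin ϕ sin δ + cos ϕ cos δ sin h₀ = 1.2688×0.42894×-0.53085 + 0.90334×0.84747×0.95474 = -0.288909 + 0.730905 = 0.441996.
Q̄ = (S_0/π) × [bracket] = (1582/π) × 0.441996 = 222.57 W/m².
— Configuration B (ϕ=+36.0°):
cos h₀ = −tan(+36.0°) tan(-32.063°) = 0.4551, h₀ = 1.0983 rad.
Bracket: h₀ sin ϕ sin δ + cos ϕ cos δ sin h₀ = 1.0983×0.58779×-0.53085 + 0.80902×0.84747×0.89044 = -0.342701 + 0.610504 = 0.267803.
Q̄ = (S_0/π) × [bracket] = (1582/π) × 0.267803 = 134.86 W/m².
Ratio Q̄_A / Q̄_B = 222.57 / 134.86 = 1.650.

Q̄_A / Q̄_B ≈ 1.65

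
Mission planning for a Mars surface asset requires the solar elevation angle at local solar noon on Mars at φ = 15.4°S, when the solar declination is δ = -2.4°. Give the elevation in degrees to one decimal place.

77.0°

At local noon the hour angle is zero, so the zenith angle equals |φ − δ| = |-15.4° − (-2.400°)| = 13.000°.
Elevation = 90° − 13.000° = 77.0°.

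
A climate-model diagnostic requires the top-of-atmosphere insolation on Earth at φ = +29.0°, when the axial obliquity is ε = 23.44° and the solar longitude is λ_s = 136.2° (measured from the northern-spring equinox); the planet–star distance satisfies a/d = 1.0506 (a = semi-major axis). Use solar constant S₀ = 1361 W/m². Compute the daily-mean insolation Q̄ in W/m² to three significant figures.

Q̄ ≈ 507 W/m²

Solar declination: sin δ = sin ε · sin λ_s = sin 23.44° × sin 136.2° = 0.27533, so δ = +15.981°.
cos H₀ = −tan(+29.0°) tan(+15.981°) = -0.1588, H₀ = 1.7302 rad.
Bracket: H₀ sin φ sin δ + cos φ cos δ sin H₀ = 1.7302×0.48481×0.27533 + 0.87462×0.96135×0.98732 = 0.230952 + 0.830154 = 1.061106.
Inverse-square distance factor (a/d)² = 1.0506² = 1.103760.
Q̄ = (S₀/π) × 1.103760 × [bracket] = (1361/π) × 1.103760 × 1.061106 = 507.4 W/m².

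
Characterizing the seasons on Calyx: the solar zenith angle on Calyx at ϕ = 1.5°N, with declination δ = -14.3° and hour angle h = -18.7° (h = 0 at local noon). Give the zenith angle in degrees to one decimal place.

θ_z = 24.3°

cos θ_z = sin ϕ sin δ + cos ϕ cos δ cos h = -0.006466 + 0.917547 = 0.911081.
θ_z = arccos(0.911081) = 24.3°.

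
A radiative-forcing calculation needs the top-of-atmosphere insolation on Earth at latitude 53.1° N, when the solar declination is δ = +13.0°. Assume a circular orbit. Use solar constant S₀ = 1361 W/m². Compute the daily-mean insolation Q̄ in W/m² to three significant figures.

Q̄ ≈ 388 W/m²

cos H₀ = −tan(+53.1°) tan(+13.000°) = -0.3075, H₀ = 1.8833 rad.
Bracket: H₀ sin φ sin δ + cos φ cos δ sin H₀ = 1.8833×0.79968×0.22495 + 0.60042×0.97437×0.95155 = 0.338783 + 0.556686 = 0.895469.
Q̄ = (S₀/π) × [bracket] = (1361/π) × 0.895469 = 387.9 W/m².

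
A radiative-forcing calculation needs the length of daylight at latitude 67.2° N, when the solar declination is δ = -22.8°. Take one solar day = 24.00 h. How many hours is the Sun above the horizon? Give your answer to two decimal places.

cos h₀ = −tan ϕ · tan δ = 1.0000 ≥ 1, so the Sun never rises (polar night) and h₀ = 0.
Daylight = 2h₀/(2π) × 24.00 h = (0.0000/π) × 24.00 = 0.00 h.

0.00 h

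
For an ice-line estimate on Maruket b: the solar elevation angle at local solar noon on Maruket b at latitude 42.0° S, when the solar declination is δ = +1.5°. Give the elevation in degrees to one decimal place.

46.5°

At local noon the hour angle is zero, so the zenith angle equals |φ − δ| = |-42.0° − (+1.500°)| = 43.500°.
Elevation = 90° − 43.500° = 46.5°.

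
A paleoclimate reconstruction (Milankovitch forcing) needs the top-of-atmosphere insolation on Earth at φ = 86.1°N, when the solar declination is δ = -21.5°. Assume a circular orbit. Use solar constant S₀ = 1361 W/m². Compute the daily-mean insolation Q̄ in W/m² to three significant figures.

cos H₀ = −tan(+86.1°) tan(-21.500°) = 5.7781 ≥ 1 ⇒ polar night, H₀ = 0 and Q̄ = 0.

Q̄ ≈ 0.00 W/m²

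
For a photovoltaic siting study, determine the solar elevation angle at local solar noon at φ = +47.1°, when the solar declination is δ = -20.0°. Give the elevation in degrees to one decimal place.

22.9°

At local noon the hour angle is zero, so the zenith angle equals |φ − δ| = |+47.1° − (-20.000°)| = 67.100°.
Elevation = 90° − 67.100° = 22.9°.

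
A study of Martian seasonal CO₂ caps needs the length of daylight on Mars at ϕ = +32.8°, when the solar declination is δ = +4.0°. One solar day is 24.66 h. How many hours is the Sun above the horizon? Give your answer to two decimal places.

12.68 h

cos h₀ = −tan ϕ · tan δ = −tan(+32.8°) × tan(+4.000°) = -0.0451, so h₀ = 1.6159 rad = 92.58°.
Daylight = 2h₀/(2π) × 24.66 h = (1.6159/π) × 24.66 = 12.68 h.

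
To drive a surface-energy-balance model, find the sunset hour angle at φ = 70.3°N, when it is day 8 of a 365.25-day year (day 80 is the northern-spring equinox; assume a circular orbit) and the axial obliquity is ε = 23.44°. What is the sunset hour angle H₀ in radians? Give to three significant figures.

H₀ = 0.00 rad

Solar longitude: λ_s = 360° × (8 − 80)/365.25 = -70.965°, i.e. -70.965° + 360° = 289.035°.
sin δ = sin 23.44° × sin 289.035° = -0.37604, so δ = -22.088°.
cos H₀ = −tan φ · tan δ = 1.1334 ≥ 1, so the Sun never rises (polar night) and H₀ = 0.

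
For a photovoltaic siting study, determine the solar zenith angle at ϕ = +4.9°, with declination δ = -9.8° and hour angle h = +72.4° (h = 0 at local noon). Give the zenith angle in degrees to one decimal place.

cos θ_z = sin ϕ sin δ + cos ϕ cos δ cos h = -0.014539 + 0.296869 = 0.282330.
θ_z = arccos(0.282330) = 73.6°.

θ_z = 73.6°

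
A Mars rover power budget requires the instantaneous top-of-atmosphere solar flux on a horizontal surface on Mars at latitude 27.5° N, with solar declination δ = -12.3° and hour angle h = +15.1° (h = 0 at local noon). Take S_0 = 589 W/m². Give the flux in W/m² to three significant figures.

435 W/m²

cos θ_z = sin ϕ sin δ + cos ϕ cos δ cos h = -0.098366 + 0.836727 = 0.738361.
Flux = S_0 · cos θ_z = 589 × 0.738361 = 434.9 W/m².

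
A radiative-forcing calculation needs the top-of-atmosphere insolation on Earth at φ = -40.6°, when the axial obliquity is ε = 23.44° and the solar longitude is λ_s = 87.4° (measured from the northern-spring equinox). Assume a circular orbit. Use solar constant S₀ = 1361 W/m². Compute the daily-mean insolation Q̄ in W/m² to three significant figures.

Q̄ ≈ 147 W/m²

Solar declination: sin δ = sin ε · sin λ_s = sin 23.44° × sin 87.4° = 0.39738, so δ = +23.414°.
cos H₀ = −tan(-40.6°) tan(+23.414°) = 0.3712, H₀ = 1.1905 rad.
Bracket: H₀ sin φ sin δ + cos φ cos δ sin H₀ = 1.1905×-0.65077×0.39738 + 0.75927×0.91765×0.92857 = -0.307867 + 0.646976 = 0.339109.
Q̄ = (S₀/π) × [bracket] = (1361/π) × 0.339109 = 146.9 W/m².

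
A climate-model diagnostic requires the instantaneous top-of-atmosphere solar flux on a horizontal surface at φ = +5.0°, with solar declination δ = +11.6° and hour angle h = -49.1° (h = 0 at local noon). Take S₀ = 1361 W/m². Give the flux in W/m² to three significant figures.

893 W/m²

cos θ_z = sin φ sin δ + cos φ cos δ cos h = 0.017525 + 0.638927 = 0.656452.
Flux = S₀ · cos θ_z = 1361 × 0.656452 = 893.4 W/m².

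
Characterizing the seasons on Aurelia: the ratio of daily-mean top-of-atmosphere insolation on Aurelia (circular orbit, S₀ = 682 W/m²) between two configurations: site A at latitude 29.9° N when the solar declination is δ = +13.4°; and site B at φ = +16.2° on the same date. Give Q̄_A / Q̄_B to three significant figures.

— Configuration A (φ=+29.9°):
cos H₀ = −tan(+29.9°) tan(+13.400°) = -0.1370, H₀ = 1.7082 rad.
Bracket: H₀ sin φ sin δ + cos φ cos δ sin H₀ = 1.7082×0.49849×0.23175 + 0.86690×0.97278×0.99057 = 0.197340 + 0.835351 = 1.032691.
Q̄ = (S₀/π) × [bracket] = (682/π) × 1.032691 = 224.18 W/m².
— Configuration B (φ=+16.2°):
cos H₀ = −tan(+16.2°) tan(+13.400°) = -0.0692, H₀ = 1.6401 rad.
Bracket: H₀ sin φ sin δ + cos φ cos δ sin H₀ = 1.6401×0.27899×0.23175 + 0.96029×0.97278×0.99760 = 0.106042 + 0.931909 = 1.037951.
Q̄ = (S₀/π) × [bracket] = (682/π) × 1.037951 = 225.33 W/m².
Ratio Q̄_A / Q̄_B = 224.18 / 225.33 = 0.9949.

Q̄_A / Q̄_B ≈ 0.995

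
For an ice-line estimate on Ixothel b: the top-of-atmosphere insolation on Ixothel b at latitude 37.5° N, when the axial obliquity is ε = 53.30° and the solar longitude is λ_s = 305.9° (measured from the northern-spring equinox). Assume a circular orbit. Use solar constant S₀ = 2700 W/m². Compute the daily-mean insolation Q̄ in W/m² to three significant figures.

Solar declination: sin δ = sin ε · sin λ_s = sin 53.30° × sin 305.9° = -0.64947, so δ = -40.502°.
cos H₀ = −tan(+37.5°) tan(-40.502°) = 0.6554, H₀ = 0.8561 rad.
Bracket: H₀ sin φ sin δ + cos φ cos δ sin H₀ = 0.8561×0.60876×-0.64947 + 0.79335×0.76039×0.75528 = -0.338477 + 0.455627 = 0.117150.
Q̄ = (S₀/π) × [bracket] = (2700/π) × 0.117150 = 100.7 W/m².

Q̄ ≈ 101 W/m²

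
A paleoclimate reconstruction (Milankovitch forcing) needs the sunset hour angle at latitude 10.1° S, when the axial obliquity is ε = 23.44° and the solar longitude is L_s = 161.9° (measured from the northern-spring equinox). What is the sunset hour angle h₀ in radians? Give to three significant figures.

Solar declination: sin δ = sin ε · sin L_s = sin 23.44° × sin 161.9° = 0.12358, so δ = +7.099°.
cos h₀ = −tan ϕ · tan δ = −tan(-10.1°) × tan(+7.099°) = 0.0222, so h₀ = 1.5486 rad = 88.73°.

h₀ = 1.55 rad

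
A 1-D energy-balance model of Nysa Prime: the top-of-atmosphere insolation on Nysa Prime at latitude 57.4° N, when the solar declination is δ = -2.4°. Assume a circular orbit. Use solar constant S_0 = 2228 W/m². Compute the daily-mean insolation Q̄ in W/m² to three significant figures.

cos h₀ = −tan(+57.4°) tan(-2.400°) = 0.0655, h₀ = 1.5052 rad.
Bracket: h₀ sin ϕ sin δ + cos ϕ cos δ sin h₀ = 1.5052×0.84245×-0.04188 + 0.53877×0.99912×0.99785 = -0.053106 + 0.537139 = 0.484033.
Q̄ = (S_0/π) × [bracket] = (2228/π) × 0.484033 = 343.3 W/m².

Q̄ ≈ 343 W/m²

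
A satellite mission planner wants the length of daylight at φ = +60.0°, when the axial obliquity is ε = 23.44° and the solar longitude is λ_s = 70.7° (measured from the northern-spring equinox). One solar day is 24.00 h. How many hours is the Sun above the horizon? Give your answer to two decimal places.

Solar declination: sin δ = sin ε · sin λ_s = sin 23.44° × sin 70.7° = 0.37543, so δ = +22.051°.
cos H₀ = −tan φ · tan δ = −tan(+60.0°) × tan(+22.051°) = -0.7016, so H₀ = 2.3484 rad = 134.55°.
Daylight = 2H₀/(2π) × 24.00 h = (2.3484/π) × 24.00 = 17.94 h.

17.94 h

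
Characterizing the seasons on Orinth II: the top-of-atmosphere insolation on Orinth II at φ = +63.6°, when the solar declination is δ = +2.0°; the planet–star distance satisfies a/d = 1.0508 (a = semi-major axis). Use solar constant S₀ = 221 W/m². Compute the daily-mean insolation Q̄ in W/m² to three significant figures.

cos H₀ = −tan(+63.6°) tan(+2.000°) = -0.0703, H₀ = 1.6412 rad.
Bracket: H₀ sin φ sin δ + cos φ cos δ sin H₀ = 1.6412×0.89571×0.03490 + 0.44464×0.99939×0.99752 = 0.051304 + 0.443267 = 0.494571.
Inverse-square distance factor (a/d)² = 1.0508² = 1.104181.
Q̄ = (S₀/π) × 1.104181 × [bracket] = (221/π) × 1.104181 × 0.494571 = 38.42 W/m².

Q̄ ≈ 38.4 W/m²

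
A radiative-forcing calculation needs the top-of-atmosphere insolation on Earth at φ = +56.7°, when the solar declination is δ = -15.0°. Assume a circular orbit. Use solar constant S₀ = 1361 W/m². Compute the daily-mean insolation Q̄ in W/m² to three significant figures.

Q̄ ≈ 102 W/m²

cos H₀ = −tan(+56.7°) tan(-15.000°) = 0.4079, H₀ = 1.1506 rad.
Bracket: H₀ sin φ sin δ + cos φ cos δ sin H₀ = 1.1506×0.83581×-0.25882 + 0.54902×0.96593×0.91302 = -0.248903 + 0.484188 = 0.235285.
Q̄ = (S₀/π) × [bracket] = (1361/π) × 0.235285 = 101.9 W/m².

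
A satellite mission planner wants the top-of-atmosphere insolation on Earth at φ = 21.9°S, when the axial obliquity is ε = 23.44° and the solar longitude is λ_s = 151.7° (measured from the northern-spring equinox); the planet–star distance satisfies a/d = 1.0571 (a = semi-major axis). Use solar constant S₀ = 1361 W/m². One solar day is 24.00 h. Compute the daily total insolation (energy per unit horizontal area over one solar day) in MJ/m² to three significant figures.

Solar declination: sin δ = sin ε · sin λ_s = sin 23.44° × sin 151.7° = 0.18859, so δ = +10.870°.
cos H₀ = −tan(-21.9°) tan(+10.870°) = 0.0772, H₀ = 1.4935 rad.
Bracket: H₀ sin φ sin δ + cos φ cos δ sin H₀ = 1.4935×-0.37299×0.18859 + 0.92784×0.98206×0.99702 = -0.105056 + 0.908479 = 0.803423.
Inverse-square distance factor (a/d)² = 1.0571² = 1.117460.
Q̄ = (S₀/π) × 1.117460 × [bracket] = (1361/π) × 1.117460 × 0.803423 = 388.94 W/m².
Daily total = Q̄ × 24.00 h × 3600 s/h = 388.94 × 24.00 × 3600 / 10⁶ = 33.60 MJ/m².

33.6 MJ/m²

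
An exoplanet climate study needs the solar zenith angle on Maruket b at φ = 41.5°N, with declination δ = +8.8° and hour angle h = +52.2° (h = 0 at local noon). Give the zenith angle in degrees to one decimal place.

cos θ_z = sin φ sin δ + cos φ cos δ cos h = 0.101371 + 0.453637 = 0.555008.
θ_z = arccos(0.555008) = 56.3°.

θ_z = 56.3°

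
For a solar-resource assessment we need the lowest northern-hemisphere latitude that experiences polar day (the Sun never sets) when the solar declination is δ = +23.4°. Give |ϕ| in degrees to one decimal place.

Polar day requires cos h₀ = −tan ϕ tan δ ≤ −1, i.e. tan ϕ tan δ ≥ 1.
The boundary is |tan ϕ| · |tan δ| = 1, so |ϕ| = 90° − |δ| = 90° − 23.4° = 66.6° in the northern hemisphere.

|ϕ| = 66.6°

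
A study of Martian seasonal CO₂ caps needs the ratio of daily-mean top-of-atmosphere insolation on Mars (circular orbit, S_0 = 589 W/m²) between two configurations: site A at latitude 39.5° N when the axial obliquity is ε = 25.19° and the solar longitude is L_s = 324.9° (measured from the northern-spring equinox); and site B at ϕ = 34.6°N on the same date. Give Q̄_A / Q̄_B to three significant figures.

— Configuration A (ϕ=+39.5°):
Solar declination: sin δ = sin ε · sin L_s = sin 25.19° × sin 324.9° = -0.24473, so δ = -14.166°.
cos h₀ = −tan(+39.5°) tan(-14.166°) = 0.2081, h₀ = 1.3612 rad.
Bracket: h₀ sin ϕ sin δ + cos ϕ cos δ sin h₀ = 1.3612×0.63608×-0.24473 + 0.77162×0.96959×0.97811 = -0.211895 + 0.731778 = 0.519883.
Q̄ = (S_0/π) × [bracket] = (589/π) × 0.519883 = 97.470 W/m².
— Configuration B (ϕ=+34.6°):
cos h₀ = −tan(+34.6°) tan(-14.166°) = 0.1741, h₀ = 1.3958 rad.
Bracket: h₀ sin ϕ sin δ + cos ϕ cos δ sin h₀ = 1.3958×0.56784×-0.24473 + 0.82314×0.96959×0.98472 = -0.193971 + 0.785913 = 0.591942.
Q̄ = (S_0/π) × [bracket] = (589/π) × 0.591942 = 110.98 W/m².
Ratio Q̄_A / Q̄_B = 97.470 / 110.98 = 0.8783.

Q̄_A / Q̄_B ≈ 0.878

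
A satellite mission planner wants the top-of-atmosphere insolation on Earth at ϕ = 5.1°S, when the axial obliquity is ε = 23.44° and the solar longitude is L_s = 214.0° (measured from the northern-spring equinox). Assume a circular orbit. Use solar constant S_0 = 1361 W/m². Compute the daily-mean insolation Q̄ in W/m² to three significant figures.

Solar declination: sin δ = sin ε · sin L_s = sin 23.44° × sin 214.0° = -0.22244, so δ = -12.852°.
cos h₀ = −tan(-5.1°) tan(-12.852°) = -0.0204, h₀ = 1.5912 rad.
Bracket: h₀ sin ϕ sin δ + cos ϕ cos δ sin h₀ = 1.5912×-0.08889×-0.22244 + 0.99604×0.97495×0.99979 = 0.031462 + 0.970885 = 1.002347.
Q̄ = (S_0/π) × [bracket] = (1361/π) × 1.002347 = 434.2 W/m².

Q̄ ≈ 434 W/m²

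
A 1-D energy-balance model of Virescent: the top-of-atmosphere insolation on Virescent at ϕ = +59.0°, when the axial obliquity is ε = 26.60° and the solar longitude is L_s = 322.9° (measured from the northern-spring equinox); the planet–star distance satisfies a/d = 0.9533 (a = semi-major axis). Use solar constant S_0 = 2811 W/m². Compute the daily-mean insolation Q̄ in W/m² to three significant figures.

Solar declination: sin δ = sin ε · sin L_s = sin 26.60° × sin 322.9° = -0.27009, so δ = -15.670°.
cos h₀ = −tan(+59.0°) tan(-15.670°) = 0.4669, h₀ = 1.0851 rad.
Bracket: h₀ sin ϕ sin δ + cos ϕ cos δ sin h₀ = 1.0851×0.85717×-0.27009 + 0.51504×0.96283×0.88433 = -0.251215 + 0.438536 = 0.187321.
Inverse-square distance factor (a/d)² = 0.9533² = 0.908781.
Q̄ = (S_0/π) × 0.908781 × [bracket] = (2811/π) × 0.908781 × 0.187321 = 152.3 W/m².

Q̄ ≈ 152 W/m²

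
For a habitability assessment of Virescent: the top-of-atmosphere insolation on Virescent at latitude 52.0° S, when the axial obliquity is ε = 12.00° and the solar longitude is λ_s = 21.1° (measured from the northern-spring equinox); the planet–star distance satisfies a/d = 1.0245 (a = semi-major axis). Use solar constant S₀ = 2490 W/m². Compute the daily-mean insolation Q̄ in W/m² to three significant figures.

Solar declination: sin δ = sin ε · sin λ_s = sin 12.00° × sin 21.1° = 0.07485, so δ = +4.292°.
cos H₀ = −tan(-52.0°) tan(+4.292°) = 0.0961, H₀ = 1.4746 rad.
Bracket: H₀ sin φ sin δ + cos φ cos δ sin H₀ = 1.4746×-0.78801×0.07485 + 0.61566×0.99719×0.99537 = -0.086976 + 0.611087 = 0.524111.
Inverse-square distance factor (a/d)² = 1.0245² = 1.049600.
Q̄ = (S₀/π) × 1.049600 × [bracket] = (2490/π) × 1.049600 × 0.524111 = 436.0 W/m².

Q̄ ≈ 436 W/m²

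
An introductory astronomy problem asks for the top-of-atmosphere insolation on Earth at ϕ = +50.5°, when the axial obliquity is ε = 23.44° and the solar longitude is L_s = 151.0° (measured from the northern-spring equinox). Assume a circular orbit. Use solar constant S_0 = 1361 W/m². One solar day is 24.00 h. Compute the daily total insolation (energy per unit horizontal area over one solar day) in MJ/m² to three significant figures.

Solar declination: sin δ = sin ε · sin L_s = sin 23.44° × sin 151.0° = 0.19285, so δ = +11.119°.
cos h₀ = −tan(+50.5°) tan(+11.119°) = -0.2384, h₀ = 1.8115 rad.
Bracket: h₀ sin ϕ sin δ + cos ϕ cos δ sin h₀ = 1.8115×0.77162×0.19285 + 0.63608×0.98123×0.97116 = 0.269564 + 0.606141 = 0.875705.
Q̄ = (S_0/π) × [bracket] = (1361/π) × 0.875705 = 379.37 W/m².
Daily total = Q̄ × 24.00 h × 3600 s/h = 379.37 × 24.00 × 3600 / 10⁶ = 32.78 MJ/m².

32.8 MJ/m²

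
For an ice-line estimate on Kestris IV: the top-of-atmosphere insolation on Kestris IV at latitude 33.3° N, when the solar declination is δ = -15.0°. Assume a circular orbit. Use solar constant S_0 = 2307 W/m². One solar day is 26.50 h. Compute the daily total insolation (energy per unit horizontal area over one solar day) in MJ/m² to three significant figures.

cos h₀ = −tan(+33.3°) tan(-15.000°) = 0.1760, h₀ = 1.3939 rad.
Bracket: h₀ sin ϕ sin δ + cos ϕ cos δ sin h₀ = 1.3939×0.54902×-0.25882 + 0.83581×0.96593×0.98439 = -0.198070 + 0.794731 = 0.596661.
Q̄ = (S_0/π) × [bracket] = (2307/π) × 0.596661 = 438.15 W/m².
Daily total = Q̄ × 26.50 h × 3600 s/h = 438.15 × 26.50 × 3600 / 10⁶ = 41.80 MJ/m².

41.8 MJ/m²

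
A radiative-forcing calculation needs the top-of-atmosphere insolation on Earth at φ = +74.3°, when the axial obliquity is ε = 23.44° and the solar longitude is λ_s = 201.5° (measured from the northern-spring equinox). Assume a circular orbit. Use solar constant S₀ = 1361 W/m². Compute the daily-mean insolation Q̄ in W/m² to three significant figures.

Solar declination: sin δ = sin ε · sin λ_s = sin 23.44° × sin 201.5° = -0.14579, so δ = -8.383°.
cos H₀ = −tan(+74.3°) tan(-8.383°) = 0.5243, H₀ = 1.0189 rad.
Bracket: H₀ sin φ sin δ + cos φ cos δ sin H₀ = 1.0189×0.96269×-0.14579 + 0.27060×0.98932×0.85155 = -0.143003 + 0.227968 = 0.084965.
Q̄ = (S₀/π) × [bracket] = (1361/π) × 0.084965 = 36.81 W/m².

Q̄ ≈ 36.8 W/m²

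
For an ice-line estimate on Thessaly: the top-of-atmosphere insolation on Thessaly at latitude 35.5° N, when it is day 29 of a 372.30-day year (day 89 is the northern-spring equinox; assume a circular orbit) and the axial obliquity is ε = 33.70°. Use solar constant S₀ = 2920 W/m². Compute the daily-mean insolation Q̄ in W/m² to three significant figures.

Solar longitude: λ_s = 360° × (29 − 89)/372.30 = -58.018°, i.e. -58.018° + 360° = 301.982°.
sin δ = sin 33.70° × sin 301.982° = -0.47063, so δ = -28.075°.
cos H₀ = −tan(+35.5°) tan(-28.075°) = 0.3805, H₀ = 1.1805 rad.
Bracket: H₀ sin φ sin δ + cos φ cos δ sin H₀ = 1.1805×0.58070×-0.47063 + 0.81412×0.88233×0.92480 = -0.322625 + 0.664305 = 0.341680.
Q̄ = (S₀/π) × [bracket] = (2920/π) × 0.341680 = 317.6 W/m².

Q̄ ≈ 318 W/m²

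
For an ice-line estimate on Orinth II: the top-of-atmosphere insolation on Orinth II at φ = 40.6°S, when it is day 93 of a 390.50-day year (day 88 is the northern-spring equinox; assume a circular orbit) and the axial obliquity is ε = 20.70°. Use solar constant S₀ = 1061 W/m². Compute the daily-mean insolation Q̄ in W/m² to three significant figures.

Q̄ ≈ 247 W/m²

Solar longitude: λ_s = 360° × (93 − 88)/390.50 = 4.609°.
sin δ = sin 20.70° × sin 4.609° = 0.02841, so δ = +1.628°.
cos H₀ = −tan(-40.6°) tan(+1.628°) = 0.0244, H₀ = 1.5464 rad.
Bracket: H₀ sin φ sin δ + cos φ cos δ sin H₀ = 1.5464×-0.65077×0.02841 + 0.75927×0.99960×0.99970 = -0.028590 + 0.758739 = 0.730149.
Q̄ = (S₀/π) × [bracket] = (1061/π) × 0.730149 = 246.6 W/m².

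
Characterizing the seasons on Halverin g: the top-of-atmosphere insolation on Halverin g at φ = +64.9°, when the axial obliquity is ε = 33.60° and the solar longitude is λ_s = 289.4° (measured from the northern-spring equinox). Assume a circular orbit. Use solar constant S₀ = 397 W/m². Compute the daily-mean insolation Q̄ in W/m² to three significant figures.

Solar declination: sin δ = sin ε · sin λ_s = sin 33.60° × sin 289.4° = -0.52197, so δ = -31.465°.
cos H₀ = −tan(+64.9°) tan(-31.465°) = 1.3064 ≥ 1 ⇒ polar night, H₀ = 0 and Q̄ = 0.

Q̄ ≈ 0.00 W/m²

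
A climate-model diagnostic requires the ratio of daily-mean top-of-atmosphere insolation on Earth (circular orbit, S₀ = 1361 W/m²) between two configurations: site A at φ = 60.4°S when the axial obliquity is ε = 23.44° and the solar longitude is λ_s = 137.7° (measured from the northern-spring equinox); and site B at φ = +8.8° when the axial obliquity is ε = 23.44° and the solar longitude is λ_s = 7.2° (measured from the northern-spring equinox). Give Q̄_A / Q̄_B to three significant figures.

Q̄_A / Q̄_B ≈ 0.169

— Configuration A (φ=-60.4°):
Solar declination: sin δ = sin ε · sin λ_s = sin 23.44° × sin 137.7° = 0.26772, so δ = +15.528°.
cos H₀ = −tan(-60.4°) tan(+15.528°) = 0.4891, H₀ = 1.0597 rad.
Bracket: H₀ sin φ sin δ + cos φ cos δ sin H₀ = 1.0597×-0.86949×0.26772 + 0.49394×0.96350×0.87222 = -0.246677 + 0.415099 = 0.168422.
Q̄ = (S₀/π) × [bracket] = (1361/π) × 0.168422 = 72.964 W/m².
— Configuration B (φ=+8.8°):
Solar declination: sin δ = sin ε · sin λ_s = sin 23.44° × sin 7.2° = 0.04986, so δ = +2.858°.
cos H₀ = −tan(+8.8°) tan(+2.858°) = -0.0077, H₀ = 1.5785 rad.
Bracket: H₀ sin φ sin δ + cos φ cos δ sin H₀ = 1.5785×0.15299×0.04986 + 0.98823×0.99876×0.99997 = 0.012041 + 0.986975 = 0.999016.
Q̄ = (S₀/π) × [bracket] = (1361/π) × 0.999016 = 432.79 W/m².
Ratio Q̄_A / Q̄_B = 72.964 / 432.79 = 0.1686.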